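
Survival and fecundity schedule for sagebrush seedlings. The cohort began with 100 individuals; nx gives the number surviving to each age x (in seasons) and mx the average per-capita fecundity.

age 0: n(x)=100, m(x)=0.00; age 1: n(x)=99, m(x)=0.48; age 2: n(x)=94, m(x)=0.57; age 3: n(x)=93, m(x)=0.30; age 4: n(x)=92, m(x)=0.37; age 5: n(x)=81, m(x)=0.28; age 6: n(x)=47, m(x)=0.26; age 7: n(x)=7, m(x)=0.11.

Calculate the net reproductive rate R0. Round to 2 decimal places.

lx = nx/n0 = nx/100: 1, 0.99, 0.94, 0.93, 0.92, 0.81, 0.47, 0.07
lx·mx by age: 0, 0.4752, 0.5358, 0.279, 0.3404, 0.2268, 0.1222, 0.0077
R0 = Σ lx·mx = 1.9871 → 1.99

1.99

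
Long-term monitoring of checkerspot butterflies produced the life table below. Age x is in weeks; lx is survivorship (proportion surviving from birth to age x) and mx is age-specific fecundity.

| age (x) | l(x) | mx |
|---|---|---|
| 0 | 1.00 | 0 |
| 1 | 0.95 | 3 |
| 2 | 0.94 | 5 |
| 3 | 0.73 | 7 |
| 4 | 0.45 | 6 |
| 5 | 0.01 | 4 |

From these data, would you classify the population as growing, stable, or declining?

R0 = Σ lx·mx = 0 + 2.85 + 4.7 + 5.11 + 2.7 + 0.04 = 15.4
R0 > 1, so the population is growing.

growing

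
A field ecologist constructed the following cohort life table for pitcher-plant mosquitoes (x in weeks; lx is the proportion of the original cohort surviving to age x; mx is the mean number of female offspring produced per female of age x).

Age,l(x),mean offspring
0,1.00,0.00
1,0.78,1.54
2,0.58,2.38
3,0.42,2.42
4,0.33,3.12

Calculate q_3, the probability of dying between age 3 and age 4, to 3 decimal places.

0.214

q_3 = (l_3 − l_4) / l_3 = (0.42 − 0.33) / 0.42
     = 0.09 / 0.42 = 0.214286… → 0.214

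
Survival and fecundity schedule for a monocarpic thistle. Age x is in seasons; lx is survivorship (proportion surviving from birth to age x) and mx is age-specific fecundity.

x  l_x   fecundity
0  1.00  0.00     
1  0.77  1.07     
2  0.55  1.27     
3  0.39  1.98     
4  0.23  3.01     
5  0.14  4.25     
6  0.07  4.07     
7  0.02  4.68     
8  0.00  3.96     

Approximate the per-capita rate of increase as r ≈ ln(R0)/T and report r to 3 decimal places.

R0 = Σ lx·mx = 0 + 0.8239 + 0.6985 + 0.7722 + 0.6923 + 0.595 + 0.2849 + 0.0936 + 0 = 3.9604
Σ x·lx·mx = 12.6463; T = 12.6463/3.9604 = 3.19319…
r ≈ ln(R0)/T = ln(3.9604)/3.19319… = 0.43103… → 0.431

0.431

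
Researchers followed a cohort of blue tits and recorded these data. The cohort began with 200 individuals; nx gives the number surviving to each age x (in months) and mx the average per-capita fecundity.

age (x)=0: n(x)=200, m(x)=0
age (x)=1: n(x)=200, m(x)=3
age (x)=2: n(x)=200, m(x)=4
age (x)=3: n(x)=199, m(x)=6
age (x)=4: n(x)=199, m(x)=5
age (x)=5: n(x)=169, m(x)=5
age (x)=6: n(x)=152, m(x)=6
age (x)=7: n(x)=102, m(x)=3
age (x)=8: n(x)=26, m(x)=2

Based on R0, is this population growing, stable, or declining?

growing

lx = nx/n0 = nx/200: 1, 1, 1, 0.995, 0.995, 0.845, 0.76, 0.51, 0.13
R0 = Σ lx·mx = 0 + 3 + 4 + 5.97 + 4.975 + 4.225 + 4.56 + 1.53 + 0.26 = 28.52
R0 > 1, so the population is growing.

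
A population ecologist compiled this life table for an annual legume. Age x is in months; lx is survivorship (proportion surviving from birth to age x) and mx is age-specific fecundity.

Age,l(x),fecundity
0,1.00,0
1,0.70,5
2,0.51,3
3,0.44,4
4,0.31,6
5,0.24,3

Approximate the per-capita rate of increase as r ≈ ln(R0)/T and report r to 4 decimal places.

0.9163

R0 = Σ lx·mx = 0 + 3.5 + 1.53 + 1.76 + 1.86 + 0.72 = 9.37
Σ x·lx·mx = 22.88; T = 22.88/9.37 = 2.44184…
r ≈ ln(R0)/T = ln(9.37)/2.44184… = 0.916324… → 0.9163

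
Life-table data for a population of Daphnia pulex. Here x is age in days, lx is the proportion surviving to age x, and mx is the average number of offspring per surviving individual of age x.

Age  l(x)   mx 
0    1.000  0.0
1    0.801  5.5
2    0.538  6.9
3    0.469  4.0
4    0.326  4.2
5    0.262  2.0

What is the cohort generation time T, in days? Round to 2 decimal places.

2.15

lx·mx: 0, 4.4055, 3.7122, 1.876, 1.3692, 0.524 → R0 = 11.8869
x·lx·mx: 0, 4.4055, 7.4244, 5.628, 5.4768, 2.62 → Σ = 25.5547
T = 25.5547 / 11.8869 = 2.14982… → 2.15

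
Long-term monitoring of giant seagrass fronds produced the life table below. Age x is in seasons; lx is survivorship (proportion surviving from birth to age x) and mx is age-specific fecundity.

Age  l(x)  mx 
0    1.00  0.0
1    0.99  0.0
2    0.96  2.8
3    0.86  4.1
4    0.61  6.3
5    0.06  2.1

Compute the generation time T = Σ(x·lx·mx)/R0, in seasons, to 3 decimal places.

3.138

lx·mx: 0, 0, 2.688, 3.526, 3.843, 0.126 → R0 = 10.183
x·lx·mx: 0, 0, 5.376, 10.578, 15.372, 0.63 → Σ = 31.956
T = 31.956 / 10.183 = 3.138171… → 3.138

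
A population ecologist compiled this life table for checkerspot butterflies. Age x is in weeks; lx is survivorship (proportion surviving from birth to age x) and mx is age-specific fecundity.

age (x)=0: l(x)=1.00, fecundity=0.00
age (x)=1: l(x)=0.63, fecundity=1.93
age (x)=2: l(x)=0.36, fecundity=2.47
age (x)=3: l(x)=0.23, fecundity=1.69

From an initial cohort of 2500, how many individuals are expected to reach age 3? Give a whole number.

575

Expected survivors = N0 · l_3 = 2500 × 0.23 = 575 → 575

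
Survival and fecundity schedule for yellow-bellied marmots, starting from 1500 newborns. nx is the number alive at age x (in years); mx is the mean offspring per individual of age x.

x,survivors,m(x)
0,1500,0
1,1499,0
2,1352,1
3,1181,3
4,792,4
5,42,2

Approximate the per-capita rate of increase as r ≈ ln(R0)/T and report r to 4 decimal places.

lx = nx/n0 = nx/1500: 1, 0.99933…, 0.90133…, 0.78733…, 0.528, 0.028
R0 = Σ lx·mx = 0 + 0 + 0.90133… + 2.362… + 2.112 + 0.056 = 5.431333…
Σ x·lx·mx = 17.616667…; T = 17.616667…/5.431333… = 3.24353…
r ≈ ln(R0)/T = ln(5.431333…)/3.24353… = 0.521712… → 0.5217

0.5217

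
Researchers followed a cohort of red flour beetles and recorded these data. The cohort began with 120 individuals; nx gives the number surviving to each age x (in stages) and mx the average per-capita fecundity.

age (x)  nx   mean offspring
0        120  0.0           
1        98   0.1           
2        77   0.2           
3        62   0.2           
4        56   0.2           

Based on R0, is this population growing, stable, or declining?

lx = nx/n0 = nx/120: 1, 0.81667…, 0.64167…, 0.51667…, 0.46667…
R0 = Σ lx·mx = 0 + 0.081667… + 0.128333… + 0.103333… + 0.093333… = 0.406667…
R0 < 1, so the population is declining.

declining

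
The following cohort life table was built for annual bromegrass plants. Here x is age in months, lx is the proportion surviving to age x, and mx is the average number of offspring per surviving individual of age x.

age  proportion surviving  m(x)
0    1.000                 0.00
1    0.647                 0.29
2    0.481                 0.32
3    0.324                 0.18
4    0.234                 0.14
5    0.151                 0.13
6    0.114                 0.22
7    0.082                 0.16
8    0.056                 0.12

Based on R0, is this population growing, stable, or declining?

R0 = Σ lx·mx = 0 + 0.18763 + 0.15392 + 0.05832 + 0.03276 + 0.01963 + 0.02508 + 0.01312 + 0.00672 = 0.49718
R0 < 1, so the population is declining.

declining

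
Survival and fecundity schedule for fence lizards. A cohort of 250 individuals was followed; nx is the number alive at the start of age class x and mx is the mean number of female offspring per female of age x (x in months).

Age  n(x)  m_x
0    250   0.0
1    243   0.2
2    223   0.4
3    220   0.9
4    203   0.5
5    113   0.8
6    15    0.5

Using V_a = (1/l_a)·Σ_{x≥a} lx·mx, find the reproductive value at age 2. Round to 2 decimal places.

lx = nx/n0 = nx/250: 1, 0.972, 0.892, 0.88, 0.812, 0.452, 0.06
lx·mx for x ≥ 2: 0.3568, 0.792, 0.406, 0.3616, 0.03 → sum = 1.9464
V_2 = 1.9464 / l_2 = 1.9464 / 0.892 = 2.182063… → 2.18

2.18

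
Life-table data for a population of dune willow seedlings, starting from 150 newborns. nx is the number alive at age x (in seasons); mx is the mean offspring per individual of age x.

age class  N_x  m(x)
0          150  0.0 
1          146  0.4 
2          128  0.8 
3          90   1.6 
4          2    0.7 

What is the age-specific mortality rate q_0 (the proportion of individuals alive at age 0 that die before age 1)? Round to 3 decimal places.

lx = nx/n0 = nx/150: 1, 0.97333…, 0.85333…, 0.6, 0.01333…
q_0 = (l_0 − l_1) / l_0 = (1 − 0.973333…) / 1
     = 0.026667… / 1 = 0.026667… → 0.027

0.027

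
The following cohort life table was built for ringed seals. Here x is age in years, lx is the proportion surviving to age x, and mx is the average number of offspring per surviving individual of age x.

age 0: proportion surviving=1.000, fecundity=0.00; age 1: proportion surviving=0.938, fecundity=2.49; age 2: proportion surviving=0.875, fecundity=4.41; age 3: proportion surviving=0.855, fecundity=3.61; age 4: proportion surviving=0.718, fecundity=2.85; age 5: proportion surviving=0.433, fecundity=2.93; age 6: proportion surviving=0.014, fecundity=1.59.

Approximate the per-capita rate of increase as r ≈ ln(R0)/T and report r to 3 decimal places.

R0 = Σ lx·mx = 0 + 2.33562 + 3.85875 + 3.08655 + 2.0463 + 1.26869 + 0.02226 = 12.61817
Σ x·lx·mx = 33.97498; T = 33.97498/12.61817 = 2.69254…
r ≈ ln(R0)/T = ln(12.61817)/2.69254… = 0.94154… → 0.942

0.942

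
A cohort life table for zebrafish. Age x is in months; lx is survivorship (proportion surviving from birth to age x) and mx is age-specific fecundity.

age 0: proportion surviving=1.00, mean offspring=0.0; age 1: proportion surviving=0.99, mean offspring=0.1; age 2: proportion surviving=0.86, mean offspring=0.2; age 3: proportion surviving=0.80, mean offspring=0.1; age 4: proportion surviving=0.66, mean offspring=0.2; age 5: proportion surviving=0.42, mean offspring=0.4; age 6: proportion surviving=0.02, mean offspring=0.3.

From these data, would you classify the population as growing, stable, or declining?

R0 = Σ lx·mx = 0 + 0.099 + 0.172 + 0.08 + 0.132 + 0.168 + 0.006 = 0.657
R0 < 1, so the population is declining.

declining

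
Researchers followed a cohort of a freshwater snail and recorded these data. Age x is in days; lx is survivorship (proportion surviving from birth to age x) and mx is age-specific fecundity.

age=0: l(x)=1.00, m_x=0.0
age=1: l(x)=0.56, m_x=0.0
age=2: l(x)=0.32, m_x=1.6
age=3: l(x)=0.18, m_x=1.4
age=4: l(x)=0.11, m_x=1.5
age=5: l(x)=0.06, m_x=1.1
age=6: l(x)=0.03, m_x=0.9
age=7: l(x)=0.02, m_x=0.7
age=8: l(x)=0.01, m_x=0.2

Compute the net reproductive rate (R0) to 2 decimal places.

lx·mx by age: 0, 0, 0.512, 0.252, 0.165, 0.066, 0.027, 0.014, 0.002
R0 = Σ lx·mx = 1.038 → 1.04

1.04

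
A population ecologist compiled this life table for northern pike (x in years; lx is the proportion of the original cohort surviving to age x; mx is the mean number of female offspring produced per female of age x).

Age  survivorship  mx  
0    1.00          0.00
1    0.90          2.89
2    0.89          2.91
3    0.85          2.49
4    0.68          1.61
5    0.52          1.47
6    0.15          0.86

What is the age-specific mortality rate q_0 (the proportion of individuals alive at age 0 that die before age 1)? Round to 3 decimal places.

q_0 = (l_0 − l_1) / l_0 = (1 − 0.9) / 1
     = 0.1 / 1 = 0.1 → 0.100

0.100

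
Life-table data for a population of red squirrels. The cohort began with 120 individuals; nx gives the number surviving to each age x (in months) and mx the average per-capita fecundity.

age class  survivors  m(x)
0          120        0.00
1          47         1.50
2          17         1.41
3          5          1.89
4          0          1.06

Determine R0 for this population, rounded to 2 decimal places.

lx = nx/n0 = nx/120: 1, 0.39167…, 0.14167…, 0.04167…, 0
lx·mx by age: 0, 0.5875…, 0.19975…, 0.07875…, 0
R0 = Σ lx·mx = 0.866… → 0.87

0.87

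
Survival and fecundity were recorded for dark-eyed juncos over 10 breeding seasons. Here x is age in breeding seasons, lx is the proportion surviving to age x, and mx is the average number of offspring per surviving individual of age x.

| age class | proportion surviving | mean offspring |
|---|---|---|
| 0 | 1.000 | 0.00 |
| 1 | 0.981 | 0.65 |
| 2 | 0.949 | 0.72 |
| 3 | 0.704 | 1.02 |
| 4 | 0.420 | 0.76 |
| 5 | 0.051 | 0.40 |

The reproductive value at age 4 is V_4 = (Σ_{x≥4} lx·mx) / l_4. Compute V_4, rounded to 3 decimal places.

lx·mx for x ≥ 4: 0.3192, 0.0204 → sum = 0.3396
V_4 = 0.3396 / l_4 = 0.3396 / 0.42 = 0.808571… → 0.809

0.809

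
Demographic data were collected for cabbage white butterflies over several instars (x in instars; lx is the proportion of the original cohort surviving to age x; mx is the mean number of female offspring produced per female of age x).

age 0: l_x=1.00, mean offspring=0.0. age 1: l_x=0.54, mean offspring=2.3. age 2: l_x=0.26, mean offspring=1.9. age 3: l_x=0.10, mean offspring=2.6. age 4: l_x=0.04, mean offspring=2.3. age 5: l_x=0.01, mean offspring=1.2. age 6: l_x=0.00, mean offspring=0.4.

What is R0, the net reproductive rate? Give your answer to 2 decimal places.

2.10

lx·mx by age: 0, 1.242, 0.494, 0.26, 0.092, 0.012, 0
R0 = Σ lx·mx = 2.1 → 2.10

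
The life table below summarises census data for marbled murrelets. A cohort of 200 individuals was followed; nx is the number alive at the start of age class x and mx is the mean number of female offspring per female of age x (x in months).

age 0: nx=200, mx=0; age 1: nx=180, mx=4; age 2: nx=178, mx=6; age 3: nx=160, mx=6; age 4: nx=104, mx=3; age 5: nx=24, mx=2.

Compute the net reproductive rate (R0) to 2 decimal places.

15.54

lx = nx/n0 = nx/200: 1, 0.9, 0.89, 0.8, 0.52, 0.12
lx·mx by age: 0, 3.6, 5.34, 4.8, 1.56, 0.24
R0 = Σ lx·mx = 15.54 → 15.54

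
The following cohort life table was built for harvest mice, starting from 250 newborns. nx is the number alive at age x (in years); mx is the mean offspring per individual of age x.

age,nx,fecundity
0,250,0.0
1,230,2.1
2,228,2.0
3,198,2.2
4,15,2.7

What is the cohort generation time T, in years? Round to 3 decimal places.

2.024

lx = nx/n0 = nx/250: 1, 0.92, 0.912, 0.792, 0.06
lx·mx: 0, 1.932, 1.824, 1.7424, 0.162 → R0 = 5.6604
x·lx·mx: 0, 1.932, 3.648, 5.2272, 0.648 → Σ = 11.4552
T = 11.4552 / 5.6604 = 2.023744… → 2.024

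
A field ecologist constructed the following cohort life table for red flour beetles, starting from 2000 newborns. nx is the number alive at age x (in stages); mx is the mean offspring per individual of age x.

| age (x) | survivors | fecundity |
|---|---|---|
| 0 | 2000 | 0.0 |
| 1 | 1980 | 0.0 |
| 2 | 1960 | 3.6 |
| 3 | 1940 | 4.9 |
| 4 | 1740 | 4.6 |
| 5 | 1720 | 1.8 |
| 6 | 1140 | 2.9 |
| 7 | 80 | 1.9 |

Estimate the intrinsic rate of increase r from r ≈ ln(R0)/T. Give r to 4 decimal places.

0.7693

lx = nx/n0 = nx/2000: 1, 0.99, 0.98, 0.97, 0.87, 0.86, 0.57, 0.04
R0 = Σ lx·mx = 0 + 0 + 3.528 + 4.753 + 4.002 + 1.548 + 1.653 + 0.076 = 15.56
Σ x·lx·mx = 55.513; T = 55.513/15.56 = 3.56767…
r ≈ ln(R0)/T = ln(15.56)/3.56767… = 0.769326… → 0.7693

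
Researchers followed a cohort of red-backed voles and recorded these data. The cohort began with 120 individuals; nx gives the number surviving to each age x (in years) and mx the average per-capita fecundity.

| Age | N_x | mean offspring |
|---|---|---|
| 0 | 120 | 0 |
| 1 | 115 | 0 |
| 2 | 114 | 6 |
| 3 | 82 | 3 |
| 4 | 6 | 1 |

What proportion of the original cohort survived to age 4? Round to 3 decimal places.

0.050

l_4 = n_4/n_0 = 6/120 = 0.05 → 0.050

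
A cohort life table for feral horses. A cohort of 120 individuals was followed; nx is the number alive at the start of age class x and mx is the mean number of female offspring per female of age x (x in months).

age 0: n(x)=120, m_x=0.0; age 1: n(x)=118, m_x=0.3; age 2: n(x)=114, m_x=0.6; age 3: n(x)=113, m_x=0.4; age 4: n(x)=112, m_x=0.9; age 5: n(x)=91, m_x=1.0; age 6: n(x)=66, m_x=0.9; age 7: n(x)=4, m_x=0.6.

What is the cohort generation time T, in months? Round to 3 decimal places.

lx = nx/n0 = nx/120: 1, 0.98333…, 0.95, 0.94167…, 0.93333…, 0.75833…, 0.55, 0.03333…
lx·mx: 0, 0.295…, 0.57, 0.376667…, 0.84…, 0.758333…, 0.495, 0.02… → R0 = 3.355…
x·lx·mx: 0, 0.295…, 1.14, 1.13…, 3.36…, 3.791667…, 2.97, 0.14… → Σ = 12.826667…
T = 12.826667… / 3.355… = 3.82315… → 3.823

3.823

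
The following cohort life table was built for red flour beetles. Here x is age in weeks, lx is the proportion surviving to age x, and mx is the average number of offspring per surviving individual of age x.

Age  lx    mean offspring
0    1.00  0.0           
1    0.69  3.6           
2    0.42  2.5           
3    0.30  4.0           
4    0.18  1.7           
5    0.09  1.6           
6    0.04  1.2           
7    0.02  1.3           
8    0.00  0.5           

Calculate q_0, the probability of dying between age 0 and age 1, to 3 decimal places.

q_0 = (l_0 − l_1) / l_0 = (1 − 0.69) / 1
     = 0.31 / 1 = 0.31 → 0.310

0.310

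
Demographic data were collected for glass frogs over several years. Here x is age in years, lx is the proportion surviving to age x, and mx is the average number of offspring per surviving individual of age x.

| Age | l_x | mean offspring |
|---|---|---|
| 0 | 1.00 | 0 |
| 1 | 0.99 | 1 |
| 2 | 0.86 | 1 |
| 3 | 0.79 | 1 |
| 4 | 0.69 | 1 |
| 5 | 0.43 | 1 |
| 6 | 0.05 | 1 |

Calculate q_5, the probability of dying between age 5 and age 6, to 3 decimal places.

q_5 = (l_5 − l_6) / l_5 = (0.43 − 0.05) / 0.43
     = 0.38 / 0.43 = 0.883721… → 0.884

0.884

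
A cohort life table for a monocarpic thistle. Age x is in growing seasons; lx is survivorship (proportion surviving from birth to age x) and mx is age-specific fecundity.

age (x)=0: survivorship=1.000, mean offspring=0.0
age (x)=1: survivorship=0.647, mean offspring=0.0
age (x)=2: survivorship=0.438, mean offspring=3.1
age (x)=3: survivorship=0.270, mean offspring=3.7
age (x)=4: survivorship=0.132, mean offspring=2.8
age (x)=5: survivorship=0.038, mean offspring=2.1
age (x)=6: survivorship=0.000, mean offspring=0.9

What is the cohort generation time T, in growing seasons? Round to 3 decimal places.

lx·mx: 0, 0, 1.3578, 0.999, 0.3696, 0.0798, 0 → R0 = 2.8062
x·lx·mx: 0, 0, 2.7156, 2.997, 1.4784, 0.399, 0 → Σ = 7.59
T = 7.59 / 2.8062 = 2.704725… → 2.705

2.705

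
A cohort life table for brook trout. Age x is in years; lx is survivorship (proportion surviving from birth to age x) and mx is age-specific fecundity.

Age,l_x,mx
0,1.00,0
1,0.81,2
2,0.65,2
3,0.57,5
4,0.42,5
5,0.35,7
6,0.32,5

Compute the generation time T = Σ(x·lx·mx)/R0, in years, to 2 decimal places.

3.61

lx·mx: 0, 1.62, 1.3, 2.85, 2.1, 2.45, 1.6 → R0 = 11.92
x·lx·mx: 0, 1.62, 2.6, 8.55, 8.4, 12.25, 9.6 → Σ = 43.02
T = 43.02 / 11.92 = 3.60906… → 3.61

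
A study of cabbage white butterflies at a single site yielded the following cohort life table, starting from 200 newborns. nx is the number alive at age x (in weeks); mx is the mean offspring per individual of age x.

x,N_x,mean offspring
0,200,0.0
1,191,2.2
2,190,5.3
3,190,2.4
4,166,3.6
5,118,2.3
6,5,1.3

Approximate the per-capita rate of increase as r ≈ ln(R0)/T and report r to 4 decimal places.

0.9540

lx = nx/n0 = nx/200: 1, 0.955, 0.95, 0.95, 0.83, 0.59, 0.025
R0 = Σ lx·mx = 0 + 2.101 + 5.035 + 2.28 + 2.988 + 1.357 + 0.0325 = 13.7935
Σ x·lx·mx = 37.943; T = 37.943/13.7935 = 2.75079…
r ≈ ln(R0)/T = ln(13.7935)/2.75079… = 0.95398… → 0.9540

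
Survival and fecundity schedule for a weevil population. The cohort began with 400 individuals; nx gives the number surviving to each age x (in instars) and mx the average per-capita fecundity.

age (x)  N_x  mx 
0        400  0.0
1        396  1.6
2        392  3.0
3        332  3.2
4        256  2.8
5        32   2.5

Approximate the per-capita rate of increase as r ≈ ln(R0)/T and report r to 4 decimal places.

lx = nx/n0 = nx/400: 1, 0.99, 0.98, 0.83, 0.64, 0.08
R0 = Σ lx·mx = 0 + 1.584 + 2.94 + 2.656 + 1.792 + 0.2 = 9.172
Σ x·lx·mx = 23.6; T = 23.6/9.172 = 2.57305…
r ≈ ln(R0)/T = ln(9.172)/2.57305… = 0.861296… → 0.8613

0.8613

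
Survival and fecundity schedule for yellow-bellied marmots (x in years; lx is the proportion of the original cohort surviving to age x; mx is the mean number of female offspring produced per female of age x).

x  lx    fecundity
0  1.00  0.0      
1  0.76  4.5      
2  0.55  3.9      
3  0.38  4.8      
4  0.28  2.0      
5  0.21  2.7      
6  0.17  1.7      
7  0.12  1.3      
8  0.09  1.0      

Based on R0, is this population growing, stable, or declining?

R0 = Σ lx·mx = 0 + 3.42 + 2.145 + 1.824 + 0.56 + 0.567 + 0.289 + 0.156 + 0.09 = 9.051
R0 > 1, so the population is growing.

growing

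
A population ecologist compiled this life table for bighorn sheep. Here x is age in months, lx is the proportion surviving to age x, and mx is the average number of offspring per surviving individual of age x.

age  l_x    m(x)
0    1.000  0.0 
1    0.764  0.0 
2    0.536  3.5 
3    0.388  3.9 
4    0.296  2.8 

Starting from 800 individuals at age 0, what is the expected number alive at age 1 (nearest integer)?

611

Expected survivors = N0 · l_1 = 800 × 0.764 = 611.2 → 611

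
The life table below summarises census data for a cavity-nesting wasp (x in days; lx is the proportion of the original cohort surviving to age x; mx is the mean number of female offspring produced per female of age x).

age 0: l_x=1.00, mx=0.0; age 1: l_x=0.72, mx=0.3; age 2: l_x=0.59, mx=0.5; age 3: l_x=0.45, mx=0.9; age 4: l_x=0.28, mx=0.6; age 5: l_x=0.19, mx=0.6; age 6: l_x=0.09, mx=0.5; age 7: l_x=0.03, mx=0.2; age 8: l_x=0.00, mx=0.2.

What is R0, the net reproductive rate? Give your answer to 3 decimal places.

lx·mx by age: 0, 0.216, 0.295, 0.405, 0.168, 0.114, 0.045, 0.006, 0
R0 = Σ lx·mx = 1.249 → 1.249

1.249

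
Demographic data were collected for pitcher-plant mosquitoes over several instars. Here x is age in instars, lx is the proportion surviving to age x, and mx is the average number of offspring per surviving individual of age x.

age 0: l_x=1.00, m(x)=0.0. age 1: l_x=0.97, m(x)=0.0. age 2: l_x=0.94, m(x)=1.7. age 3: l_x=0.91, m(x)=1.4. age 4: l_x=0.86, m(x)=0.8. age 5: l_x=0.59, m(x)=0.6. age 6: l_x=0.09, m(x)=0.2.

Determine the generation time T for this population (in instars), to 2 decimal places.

lx·mx: 0, 0, 1.598, 1.274, 0.688, 0.354, 0.018 → R0 = 3.932
x·lx·mx: 0, 0, 3.196, 3.822, 2.752, 1.77, 0.108 → Σ = 11.648
T = 11.648 / 3.932 = 2.96236… → 2.96

2.96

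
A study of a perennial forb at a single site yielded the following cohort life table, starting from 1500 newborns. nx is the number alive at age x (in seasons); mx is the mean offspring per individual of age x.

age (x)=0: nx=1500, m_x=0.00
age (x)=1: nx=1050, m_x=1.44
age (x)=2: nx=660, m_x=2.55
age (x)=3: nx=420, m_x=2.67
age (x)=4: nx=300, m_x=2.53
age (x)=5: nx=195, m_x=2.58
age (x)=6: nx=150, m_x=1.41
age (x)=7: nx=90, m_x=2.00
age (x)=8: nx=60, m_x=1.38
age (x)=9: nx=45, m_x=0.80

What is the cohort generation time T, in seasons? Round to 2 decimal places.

2.84

lx = nx/n0 = nx/1500: 1, 0.7, 0.44, 0.28, 0.2, 0.13, 0.1, 0.06, 0.04, 0.03
lx·mx: 0, 1.008, 1.122, 0.7476, 0.506, 0.3354, 0.141, 0.12, 0.0552, 0.024 → R0 = 4.0592
x·lx·mx: 0, 1.008, 2.244, 2.2428, 2.024, 1.677, 0.846, 0.84, 0.4416, 0.216 → Σ = 11.5394
T = 11.5394 / 4.0592 = 2.842777… → 2.84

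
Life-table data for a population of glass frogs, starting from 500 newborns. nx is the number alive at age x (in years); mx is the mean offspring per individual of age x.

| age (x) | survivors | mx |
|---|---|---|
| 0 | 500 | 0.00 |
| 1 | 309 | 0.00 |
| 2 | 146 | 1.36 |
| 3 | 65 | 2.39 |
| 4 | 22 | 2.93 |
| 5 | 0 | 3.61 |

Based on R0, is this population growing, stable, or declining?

declining

lx = nx/n0 = nx/500: 1, 0.618, 0.292, 0.13, 0.044, 0
R0 = Σ lx·mx = 0 + 0 + 0.39712 + 0.3107 + 0.12892 + 0 = 0.83674
R0 < 1, so the population is declining.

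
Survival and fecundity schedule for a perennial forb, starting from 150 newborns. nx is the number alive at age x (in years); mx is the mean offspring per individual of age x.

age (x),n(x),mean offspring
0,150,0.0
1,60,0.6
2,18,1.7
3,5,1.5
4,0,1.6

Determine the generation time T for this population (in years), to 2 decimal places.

lx = nx/n0 = nx/150: 1, 0.4, 0.12, 0.03333…, 0
lx·mx: 0, 0.24, 0.204, 0.05…, 0 → R0 = 0.494…
x·lx·mx: 0, 0.24, 0.408, 0.15…, 0 → Σ = 0.798…
T = 0.798… / 0.494… = 1.615385… → 1.62

1.62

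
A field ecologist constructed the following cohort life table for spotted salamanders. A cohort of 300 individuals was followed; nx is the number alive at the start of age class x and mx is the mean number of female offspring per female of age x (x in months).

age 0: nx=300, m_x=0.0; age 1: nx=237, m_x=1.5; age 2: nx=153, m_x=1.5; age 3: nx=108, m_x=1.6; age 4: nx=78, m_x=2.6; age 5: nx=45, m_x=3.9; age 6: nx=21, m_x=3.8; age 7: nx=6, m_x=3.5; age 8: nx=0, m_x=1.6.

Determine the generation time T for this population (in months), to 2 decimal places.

lx = nx/n0 = nx/300: 1, 0.79, 0.51, 0.36, 0.26, 0.15, 0.07, 0.02, 0
lx·mx: 0, 1.185, 0.765, 0.576, 0.676, 0.585, 0.266, 0.07, 0 → R0 = 4.123
x·lx·mx: 0, 1.185, 1.53, 1.728, 2.704, 2.925, 1.596, 0.49, 0 → Σ = 12.158
T = 12.158 / 4.123 = 2.948824… → 2.95

2.95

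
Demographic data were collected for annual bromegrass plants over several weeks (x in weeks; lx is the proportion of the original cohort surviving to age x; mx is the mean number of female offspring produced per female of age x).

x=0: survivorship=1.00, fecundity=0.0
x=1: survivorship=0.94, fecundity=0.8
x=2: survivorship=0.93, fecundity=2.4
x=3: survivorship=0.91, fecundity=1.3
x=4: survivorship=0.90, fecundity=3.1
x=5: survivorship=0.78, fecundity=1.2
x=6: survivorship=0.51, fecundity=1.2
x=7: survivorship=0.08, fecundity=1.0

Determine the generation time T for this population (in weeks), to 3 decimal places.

3.359

lx·mx: 0, 0.752, 2.232, 1.183, 2.79, 0.936, 0.612, 0.08 → R0 = 8.585
x·lx·mx: 0, 0.752, 4.464, 3.549, 11.16, 4.68, 3.672, 0.56 → Σ = 28.837
T = 28.837 / 8.585 = 3.358998… → 3.359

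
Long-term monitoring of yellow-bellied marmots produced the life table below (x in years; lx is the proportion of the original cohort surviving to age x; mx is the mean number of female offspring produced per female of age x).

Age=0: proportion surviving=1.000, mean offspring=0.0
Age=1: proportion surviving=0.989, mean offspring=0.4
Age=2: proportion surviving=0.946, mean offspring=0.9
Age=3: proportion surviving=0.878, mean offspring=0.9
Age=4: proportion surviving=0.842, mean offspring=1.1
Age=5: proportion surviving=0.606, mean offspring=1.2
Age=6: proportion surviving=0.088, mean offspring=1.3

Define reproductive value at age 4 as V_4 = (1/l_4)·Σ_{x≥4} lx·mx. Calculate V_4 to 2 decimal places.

2.10

lx·mx for x ≥ 4: 0.9262, 0.7272, 0.1144 → sum = 1.7678
V_4 = 1.7678 / l_4 = 1.7678 / 0.842 = 2.099525… → 2.10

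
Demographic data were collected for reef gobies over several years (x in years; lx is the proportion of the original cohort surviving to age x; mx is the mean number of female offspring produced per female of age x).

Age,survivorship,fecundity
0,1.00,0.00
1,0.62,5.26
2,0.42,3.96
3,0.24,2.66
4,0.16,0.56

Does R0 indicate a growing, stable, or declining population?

R0 = Σ lx·mx = 0 + 3.2612 + 1.6632 + 0.6384 + 0.0896 = 5.6524
R0 > 1, so the population is growing.

growing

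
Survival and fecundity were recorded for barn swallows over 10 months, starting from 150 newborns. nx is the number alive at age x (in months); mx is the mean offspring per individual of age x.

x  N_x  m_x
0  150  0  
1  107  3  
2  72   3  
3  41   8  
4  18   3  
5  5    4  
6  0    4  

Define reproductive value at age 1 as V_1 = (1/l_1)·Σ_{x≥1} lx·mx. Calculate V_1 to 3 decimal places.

8.776

lx = nx/n0 = nx/150: 1, 0.71333…, 0.48, 0.27333…, 0.12, 0.03333…, 0
lx·mx for x ≥ 1: 2.14…, 1.44, 2.186667…, 0.36, 0.133333…, 0 → sum = 6.26…
V_1 = 6.26… / l_1 = 6.26… / 0.713333… = 8.775701… → 8.776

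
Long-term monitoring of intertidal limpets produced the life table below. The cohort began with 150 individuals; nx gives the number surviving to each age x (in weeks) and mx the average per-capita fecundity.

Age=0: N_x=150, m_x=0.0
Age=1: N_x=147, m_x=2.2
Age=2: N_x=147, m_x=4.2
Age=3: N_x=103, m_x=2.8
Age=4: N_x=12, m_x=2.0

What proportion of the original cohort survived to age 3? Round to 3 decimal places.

l_3 = n_3/n_0 = 103/150 = 0.686667… → 0.687

0.687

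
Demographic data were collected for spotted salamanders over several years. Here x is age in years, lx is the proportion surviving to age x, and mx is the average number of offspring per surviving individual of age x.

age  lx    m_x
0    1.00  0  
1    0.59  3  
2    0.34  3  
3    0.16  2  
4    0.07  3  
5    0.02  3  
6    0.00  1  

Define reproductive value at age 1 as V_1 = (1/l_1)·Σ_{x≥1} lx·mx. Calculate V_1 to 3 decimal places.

lx·mx for x ≥ 1: 1.77, 1.02, 0.32, 0.21, 0.06, 0 → sum = 3.38
V_1 = 3.38 / l_1 = 3.38 / 0.59 = 5.728814… → 5.729

5.729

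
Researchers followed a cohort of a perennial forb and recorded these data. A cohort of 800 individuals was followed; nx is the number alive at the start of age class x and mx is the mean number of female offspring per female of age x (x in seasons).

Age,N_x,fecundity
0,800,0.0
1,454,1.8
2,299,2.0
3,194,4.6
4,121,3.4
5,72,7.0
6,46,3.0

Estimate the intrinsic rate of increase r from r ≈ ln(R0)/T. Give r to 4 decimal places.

lx = nx/n0 = nx/800: 1, 0.5675, 0.37375, 0.2425, 0.15125, 0.09, 0.0575
R0 = Σ lx·mx = 0 + 1.0215 + 0.7475… + 1.1155 + 0.51425… + 0.63 + 0.1725 = 4.20125
Σ x·lx·mx = 12.105; T = 12.105/4.20125 = 2.88129…
r ≈ ln(R0)/T = ln(4.20125)/2.88129… = 0.498174… → 0.4982

0.4982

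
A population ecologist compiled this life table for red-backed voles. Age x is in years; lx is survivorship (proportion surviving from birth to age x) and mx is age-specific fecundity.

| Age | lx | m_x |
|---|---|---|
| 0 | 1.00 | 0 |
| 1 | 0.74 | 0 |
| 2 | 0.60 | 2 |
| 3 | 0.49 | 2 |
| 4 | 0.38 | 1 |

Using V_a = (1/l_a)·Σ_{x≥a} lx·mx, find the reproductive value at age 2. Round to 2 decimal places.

lx·mx for x ≥ 2: 1.2, 0.98, 0.38 → sum = 2.56
V_2 = 2.56 / l_2 = 2.56 / 0.6 = 4.266667… → 4.27

4.27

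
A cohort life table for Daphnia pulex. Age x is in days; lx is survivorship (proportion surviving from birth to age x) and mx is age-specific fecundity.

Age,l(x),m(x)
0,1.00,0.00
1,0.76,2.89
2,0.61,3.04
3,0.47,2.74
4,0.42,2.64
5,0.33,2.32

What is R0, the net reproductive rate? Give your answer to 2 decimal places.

7.21

lx·mx by age: 0, 2.1964, 1.8544, 1.2878, 1.1088, 0.7656
R0 = Σ lx·mx = 7.213 → 7.21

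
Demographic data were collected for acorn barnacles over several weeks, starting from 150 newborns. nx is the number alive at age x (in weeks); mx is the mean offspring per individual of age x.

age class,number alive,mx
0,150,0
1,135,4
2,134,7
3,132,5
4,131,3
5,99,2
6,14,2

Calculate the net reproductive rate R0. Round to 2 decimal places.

18.38

lx = nx/n0 = nx/150: 1, 0.9, 0.89333…, 0.88, 0.87333…, 0.66, 0.09333…
lx·mx by age: 0, 3.6, 6.253333…, 4.4, 2.62…, 1.32, 0.186667…
R0 = Σ lx·mx = 18.38… → 18.38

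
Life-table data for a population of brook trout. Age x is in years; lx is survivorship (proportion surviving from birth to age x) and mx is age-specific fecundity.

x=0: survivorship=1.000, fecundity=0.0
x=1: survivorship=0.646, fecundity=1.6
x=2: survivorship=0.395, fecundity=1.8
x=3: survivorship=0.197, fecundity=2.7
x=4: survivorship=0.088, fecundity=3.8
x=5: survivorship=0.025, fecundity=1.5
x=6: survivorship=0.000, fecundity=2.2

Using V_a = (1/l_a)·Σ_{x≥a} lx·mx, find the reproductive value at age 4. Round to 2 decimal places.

lx·mx for x ≥ 4: 0.3344, 0.0375, 0 → sum = 0.3719
V_4 = 0.3719 / l_4 = 0.3719 / 0.088 = 4.226136… → 4.23

4.23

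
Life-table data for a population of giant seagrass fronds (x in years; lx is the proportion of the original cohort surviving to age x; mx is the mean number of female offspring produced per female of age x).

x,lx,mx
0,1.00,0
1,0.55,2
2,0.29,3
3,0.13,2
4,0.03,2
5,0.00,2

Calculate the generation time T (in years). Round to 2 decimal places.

1.69

lx·mx: 0, 1.1, 0.87, 0.26, 0.06, 0 → R0 = 2.29
x·lx·mx: 0, 1.1, 1.74, 0.78, 0.24, 0 → Σ = 3.86
T = 3.86 / 2.29 = 1.68559… → 1.69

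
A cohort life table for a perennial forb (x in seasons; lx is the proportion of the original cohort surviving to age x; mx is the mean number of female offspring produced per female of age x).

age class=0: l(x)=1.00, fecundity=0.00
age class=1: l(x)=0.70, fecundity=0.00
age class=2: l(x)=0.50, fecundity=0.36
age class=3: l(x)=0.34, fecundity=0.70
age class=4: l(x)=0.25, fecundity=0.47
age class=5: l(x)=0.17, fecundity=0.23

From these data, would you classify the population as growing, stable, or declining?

declining

R0 = Σ lx·mx = 0 + 0 + 0.18 + 0.238 + 0.1175 + 0.0391 = 0.5746
R0 < 1, so the population is declining.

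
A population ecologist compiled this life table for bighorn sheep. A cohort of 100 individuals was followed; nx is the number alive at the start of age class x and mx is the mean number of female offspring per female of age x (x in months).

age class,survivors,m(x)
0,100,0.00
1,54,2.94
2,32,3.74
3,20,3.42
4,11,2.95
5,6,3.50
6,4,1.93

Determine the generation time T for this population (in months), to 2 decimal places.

2.17

lx = nx/n0 = nx/100: 1, 0.54, 0.32, 0.2, 0.11, 0.06, 0.04
lx·mx: 0, 1.5876, 1.1968, 0.684, 0.3245, 0.21, 0.0772 → R0 = 4.0801
x·lx·mx: 0, 1.5876, 2.3936, 2.052, 1.298, 1.05, 0.4632 → Σ = 8.8444
T = 8.8444 / 4.0801 = 2.167692… → 2.17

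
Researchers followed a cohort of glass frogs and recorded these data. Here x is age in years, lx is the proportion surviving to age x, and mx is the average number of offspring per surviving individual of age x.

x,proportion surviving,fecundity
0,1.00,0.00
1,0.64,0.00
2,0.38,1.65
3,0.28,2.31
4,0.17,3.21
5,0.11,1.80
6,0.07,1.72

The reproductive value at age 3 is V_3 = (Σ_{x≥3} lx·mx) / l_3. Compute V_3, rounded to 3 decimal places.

5.396

lx·mx for x ≥ 3: 0.6468, 0.5457, 0.198, 0.1204 → sum = 1.5109
V_3 = 1.5109 / l_3 = 1.5109 / 0.28 = 5.396071… → 5.396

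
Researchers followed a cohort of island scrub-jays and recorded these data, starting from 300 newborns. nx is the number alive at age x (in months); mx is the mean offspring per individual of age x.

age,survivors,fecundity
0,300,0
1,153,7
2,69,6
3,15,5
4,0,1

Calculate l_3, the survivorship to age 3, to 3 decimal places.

0.050

l_3 = n_3/n_0 = 15/300 = 0.05 → 0.050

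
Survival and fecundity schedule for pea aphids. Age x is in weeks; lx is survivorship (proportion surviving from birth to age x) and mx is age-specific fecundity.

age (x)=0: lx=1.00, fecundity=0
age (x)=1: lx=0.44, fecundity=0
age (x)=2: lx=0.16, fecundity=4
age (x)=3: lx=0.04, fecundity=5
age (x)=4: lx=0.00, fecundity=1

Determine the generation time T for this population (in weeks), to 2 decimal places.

2.24

lx·mx: 0, 0, 0.64, 0.2, 0 → R0 = 0.84
x·lx·mx: 0, 0, 1.28, 0.6, 0 → Σ = 1.88
T = 1.88 / 0.84 = 2.238095… → 2.24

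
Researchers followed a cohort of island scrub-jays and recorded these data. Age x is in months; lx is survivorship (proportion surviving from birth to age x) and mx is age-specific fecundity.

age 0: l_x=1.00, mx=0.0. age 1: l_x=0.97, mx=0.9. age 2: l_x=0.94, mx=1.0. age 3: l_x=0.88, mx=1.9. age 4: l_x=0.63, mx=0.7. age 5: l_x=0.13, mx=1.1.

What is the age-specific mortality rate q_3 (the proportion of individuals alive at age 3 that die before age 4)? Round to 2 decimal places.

0.28

q_3 = (l_3 − l_4) / l_3 = (0.88 − 0.63) / 0.88
     = 0.25 / 0.88 = 0.284091… → 0.28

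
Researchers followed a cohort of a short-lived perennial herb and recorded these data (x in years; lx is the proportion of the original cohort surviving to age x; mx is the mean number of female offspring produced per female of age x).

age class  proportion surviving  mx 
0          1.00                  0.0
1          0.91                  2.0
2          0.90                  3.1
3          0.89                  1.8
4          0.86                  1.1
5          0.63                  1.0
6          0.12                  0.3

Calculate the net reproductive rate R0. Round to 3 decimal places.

7.824

lx·mx by age: 0, 1.82, 2.79, 1.602, 0.946, 0.63, 0.036
R0 = Σ lx·mx = 7.824 → 7.824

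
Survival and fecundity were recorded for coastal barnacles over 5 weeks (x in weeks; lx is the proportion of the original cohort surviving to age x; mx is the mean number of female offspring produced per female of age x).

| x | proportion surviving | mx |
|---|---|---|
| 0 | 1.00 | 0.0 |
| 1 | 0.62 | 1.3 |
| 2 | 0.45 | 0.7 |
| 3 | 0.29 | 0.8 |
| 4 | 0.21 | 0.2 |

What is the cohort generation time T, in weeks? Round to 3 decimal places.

lx·mx: 0, 0.806, 0.315, 0.232, 0.042 → R0 = 1.395
x·lx·mx: 0, 0.806, 0.63, 0.696, 0.168 → Σ = 2.3
T = 2.3 / 1.395 = 1.648746… → 1.649

1.649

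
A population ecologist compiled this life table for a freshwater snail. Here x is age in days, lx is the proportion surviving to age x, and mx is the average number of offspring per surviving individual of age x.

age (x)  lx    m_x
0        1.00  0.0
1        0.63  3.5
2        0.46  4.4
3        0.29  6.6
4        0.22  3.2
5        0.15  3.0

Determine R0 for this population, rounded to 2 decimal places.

lx·mx by age: 0, 2.205, 2.024, 1.914, 0.704, 0.45
R0 = Σ lx·mx = 7.297 → 7.30

7.30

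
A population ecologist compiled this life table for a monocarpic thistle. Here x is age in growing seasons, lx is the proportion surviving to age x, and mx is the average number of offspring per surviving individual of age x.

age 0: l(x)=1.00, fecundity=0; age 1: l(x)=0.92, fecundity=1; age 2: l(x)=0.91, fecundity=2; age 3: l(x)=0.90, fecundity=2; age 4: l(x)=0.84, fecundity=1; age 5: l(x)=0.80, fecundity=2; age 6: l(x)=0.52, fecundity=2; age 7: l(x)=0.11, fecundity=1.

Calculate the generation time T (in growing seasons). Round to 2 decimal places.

3.48

lx·mx: 0, 0.92, 1.82, 1.8, 0.84, 1.6, 1.04, 0.11 → R0 = 8.13
x·lx·mx: 0, 0.92, 3.64, 5.4, 3.36, 8, 6.24, 0.77 → Σ = 28.33
T = 28.33 / 8.13 = 3.484625… → 3.48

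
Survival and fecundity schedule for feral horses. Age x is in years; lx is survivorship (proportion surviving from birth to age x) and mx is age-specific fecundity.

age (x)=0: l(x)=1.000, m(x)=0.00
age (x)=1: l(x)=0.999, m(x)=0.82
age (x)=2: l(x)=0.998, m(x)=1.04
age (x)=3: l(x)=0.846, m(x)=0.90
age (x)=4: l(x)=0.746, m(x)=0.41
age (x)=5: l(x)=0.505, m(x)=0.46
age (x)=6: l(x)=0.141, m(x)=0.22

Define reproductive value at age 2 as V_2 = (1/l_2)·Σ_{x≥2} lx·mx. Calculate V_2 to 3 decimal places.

2.373

lx·mx for x ≥ 2: 1.03792, 0.7614, 0.30586, 0.2323, 0.03102 → sum = 2.3685
V_2 = 2.3685 / l_2 = 2.3685 / 0.998 = 2.373246… → 2.373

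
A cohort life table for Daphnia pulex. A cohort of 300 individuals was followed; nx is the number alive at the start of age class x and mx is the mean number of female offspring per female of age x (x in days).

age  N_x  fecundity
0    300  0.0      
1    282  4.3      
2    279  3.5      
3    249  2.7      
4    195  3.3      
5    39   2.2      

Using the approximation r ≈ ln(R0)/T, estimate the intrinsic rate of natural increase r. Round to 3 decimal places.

1.089

lx = nx/n0 = nx/300: 1, 0.94, 0.93, 0.83, 0.65, 0.13
R0 = Σ lx·mx = 0 + 4.042 + 3.255 + 2.241 + 2.145 + 0.286 = 11.969
Σ x·lx·mx = 27.285; T = 27.285/11.969 = 2.27964…
r ≈ ln(R0)/T = ln(11.969)/2.27964… = 1.08891… → 1.089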